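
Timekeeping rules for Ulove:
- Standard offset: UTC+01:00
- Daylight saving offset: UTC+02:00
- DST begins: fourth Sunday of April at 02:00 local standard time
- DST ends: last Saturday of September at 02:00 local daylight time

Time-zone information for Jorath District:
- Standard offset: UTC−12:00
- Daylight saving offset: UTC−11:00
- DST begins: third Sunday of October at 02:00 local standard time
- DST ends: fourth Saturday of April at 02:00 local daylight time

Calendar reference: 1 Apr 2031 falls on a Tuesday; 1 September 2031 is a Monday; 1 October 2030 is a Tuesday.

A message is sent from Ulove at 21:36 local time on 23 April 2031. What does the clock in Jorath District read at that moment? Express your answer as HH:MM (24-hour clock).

09:36

1 April 2031 is a Tuesday, so the first Sunday is April 6 and the fourth is April 27.
1 September 2031 is a Monday, so Saturdays fall on 6, 13, 20, 27; the last is September 27.
23 April 2031 is outside the daylight-saving period (27 April – 27 September), so Ulove is on standard time, UTC+01:00.
21:36 Ulove − 1h = 20:36 UTC.
1 October 2030 is a Tuesday, so the first Sunday is October 6 and the third is October 20.
1 April 2031 is a Tuesday, so the first Saturday is April 5 and the fourth is April 26.
At the standard offset (UTC−12:00), 20:36 UTC − 12h = 08:36 Jorath District standard time.
Daylight saving runs 20 October 2030 – 26 April 2031; the standard-time date in Jorath District, 23 April 2031, is inside that window, so Jorath District is at UTC−11:00.
20:36 UTC − 11h = 09:36 Jorath District.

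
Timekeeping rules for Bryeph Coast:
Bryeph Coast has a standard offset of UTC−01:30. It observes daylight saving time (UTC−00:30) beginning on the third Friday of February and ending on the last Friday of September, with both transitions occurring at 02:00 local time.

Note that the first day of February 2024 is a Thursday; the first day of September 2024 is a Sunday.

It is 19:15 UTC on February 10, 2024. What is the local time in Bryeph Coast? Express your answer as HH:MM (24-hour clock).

1 February 2024 is a Thursday, so the first Friday is February 2 and the third is February 16.
1 September 2024 is a Sunday, so Fridays fall on 6, 13, 20, 27; the last is September 27.
At the standard offset (UTC−01:30), 19:15 UTC − 1h30m = 17:45 Bryeph Coast standard time.
Daylight saving runs 16 February – 27 September; the standard-time date in Bryeph Coast, February 10, 2024, is outside that window, so Bryeph Coast is on standard time at UTC−01:30.
19:15 UTC − 1h30m = 17:45 local.

17:45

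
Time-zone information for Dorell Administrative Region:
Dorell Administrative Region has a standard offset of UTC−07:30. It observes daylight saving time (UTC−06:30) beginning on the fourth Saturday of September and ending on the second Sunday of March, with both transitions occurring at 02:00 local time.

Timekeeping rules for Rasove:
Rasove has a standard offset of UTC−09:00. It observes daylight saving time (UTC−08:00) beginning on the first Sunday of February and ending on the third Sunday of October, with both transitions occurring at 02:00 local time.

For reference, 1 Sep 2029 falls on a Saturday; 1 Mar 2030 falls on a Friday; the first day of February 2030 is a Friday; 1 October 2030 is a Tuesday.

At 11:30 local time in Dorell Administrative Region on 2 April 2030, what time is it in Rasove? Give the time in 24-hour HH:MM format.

1 September 2029 is a Saturday, so the first Saturday is September 1 and the fourth is September 22.
1 March 2030 is a Friday, so the first Sunday is March 3 and the second is March 10.
Daylight saving runs 22 September 2029 – 10 March 2030; 2 April 2030 is outside that window, so Dorell Administrative Region is on standard time at UTC−07:30.
11:30 Dorell Administrative Region + 7h30m = 19:00 UTC.
1 February 2030 is a Friday, so the first Sunday is February 3.
1 October 2030 is a Tuesday, so the first Sunday is October 6 and the third is October 20.
At the standard offset (UTC−09:00), 19:00 UTC − 9h = 10:00 Rasove standard time.
Daylight saving runs 3 February – 20 October; the standard-time date in Rasove, 2 April 2030, is inside that window, so Rasove is at UTC−08:00.
19:00 UTC − 8h = 11:00 Rasove.

11:00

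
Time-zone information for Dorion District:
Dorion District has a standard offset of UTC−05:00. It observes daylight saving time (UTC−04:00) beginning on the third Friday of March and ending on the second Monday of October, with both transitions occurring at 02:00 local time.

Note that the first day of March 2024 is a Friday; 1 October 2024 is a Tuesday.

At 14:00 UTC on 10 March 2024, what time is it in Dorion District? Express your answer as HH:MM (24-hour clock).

09:00

1 March 2024 is a Friday, so the first Friday is March 1 and the third is March 15.
1 October 2024 is a Tuesday, so the first Monday is October 7 and the second is October 14.
At the standard offset (UTC−05:00), 14:00 UTC − 5h = 09:00 Dorion District standard time.
The standard-time date in Dorion District, 10 March 2024, does not fall between 15 March and 14 October, so daylight saving is not in effect and Dorion District is at UTC−05:00.
14:00 UTC − 5h = 09:00 local.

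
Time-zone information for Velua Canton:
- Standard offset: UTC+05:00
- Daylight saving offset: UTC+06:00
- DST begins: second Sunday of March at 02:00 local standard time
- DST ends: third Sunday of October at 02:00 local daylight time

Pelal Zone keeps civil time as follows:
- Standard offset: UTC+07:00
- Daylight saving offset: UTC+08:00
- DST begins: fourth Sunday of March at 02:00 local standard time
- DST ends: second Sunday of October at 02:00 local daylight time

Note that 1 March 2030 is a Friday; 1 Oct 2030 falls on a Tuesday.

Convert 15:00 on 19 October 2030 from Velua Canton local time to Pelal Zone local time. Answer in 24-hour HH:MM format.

1 March 2030 is a Friday, so the first Sunday is March 3 and the second is March 10.
1 October 2030 is a Tuesday, so the first Sunday is October 6 and the third is October 20.
19 October 2030 lies within the daylight-saving period (10 March – 20 October), so Velua Canton is on daylight time, UTC+06:00.
15:00 Velua Canton − 6h = 09:00 UTC.
1 March 2030 is a Friday, so the first Sunday is March 3 and the fourth is March 24.
1 October 2030 is a Tuesday, so the first Sunday is October 6 and the second is October 13.
At the standard offset (UTC+07:00), 09:00 UTC + 7h = 16:00 Pelal Zone standard time.
The standard-time date in Pelal Zone, 19 October 2030, does not fall between 24 March and 13 October, so daylight saving is not in effect and Pelal Zone is at UTC+07:00.
09:00 UTC + 7h = 16:00 Pelal Zone.

16:00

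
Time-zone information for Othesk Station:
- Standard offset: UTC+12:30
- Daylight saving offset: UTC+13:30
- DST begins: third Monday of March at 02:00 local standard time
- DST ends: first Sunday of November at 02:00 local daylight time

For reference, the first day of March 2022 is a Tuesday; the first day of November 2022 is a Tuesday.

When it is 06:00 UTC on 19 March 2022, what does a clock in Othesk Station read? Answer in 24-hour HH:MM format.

1 March 2022 is a Tuesday, so the first Monday is March 7 and the third is March 21.
1 November 2022 is a Tuesday, so the first Sunday is November 6.
At the standard offset (UTC+12:30), 06:00 UTC + 12h30m = 18:30 Othesk Station standard time.
The standard-time date in Othesk Station, 19 March 2022, is outside the daylight-saving period (21 March – 6 November), so Othesk Station is on standard time, UTC+12:30.
06:00 UTC + 12h30m = 18:30 local.

18:30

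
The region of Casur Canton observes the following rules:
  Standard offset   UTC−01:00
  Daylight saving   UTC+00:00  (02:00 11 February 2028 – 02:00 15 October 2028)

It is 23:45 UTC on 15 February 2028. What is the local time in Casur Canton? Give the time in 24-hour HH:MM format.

At the standard offset (UTC−01:00), 23:45 UTC − 1h = 22:45 Casur Canton standard time.
The standard-time date in Casur Canton, 15 February 2028, lies within the daylight-saving period (11 February – 15 October), so Casur Canton is on daylight time, UTC+00:00.
23:45 UTC + 0h = 23:45 local.

23:45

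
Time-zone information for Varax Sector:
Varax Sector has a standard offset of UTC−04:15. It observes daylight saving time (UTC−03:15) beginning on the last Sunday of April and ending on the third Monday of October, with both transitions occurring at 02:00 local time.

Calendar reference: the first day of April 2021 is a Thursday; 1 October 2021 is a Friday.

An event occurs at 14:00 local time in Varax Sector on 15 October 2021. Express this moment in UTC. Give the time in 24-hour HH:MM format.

17:15

1 April 2021 is a Thursday, so Sundays fall on 4, 11, 18, 25; the last is April 25.
1 October 2021 is a Friday, so the first Monday is October 4 and the third is October 18.
15 October 2021 lies within the daylight-saving period (25 April – 18 October), so Varax Sector is on daylight time, UTC−03:15.
14:00 local + 3h15m = 17:15 UTC.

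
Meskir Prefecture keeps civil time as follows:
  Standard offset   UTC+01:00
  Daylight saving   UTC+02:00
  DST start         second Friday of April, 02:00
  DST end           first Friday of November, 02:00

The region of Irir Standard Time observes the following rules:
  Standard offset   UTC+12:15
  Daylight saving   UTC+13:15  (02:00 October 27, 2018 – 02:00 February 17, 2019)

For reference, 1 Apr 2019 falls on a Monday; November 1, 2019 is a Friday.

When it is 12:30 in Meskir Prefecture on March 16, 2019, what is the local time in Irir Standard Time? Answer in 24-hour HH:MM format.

1 April 2019 is a Monday, so the first Friday is April 5 and the second is April 12.
1 November 2019 is a Friday, so the first Friday is November 1.
Daylight saving runs 12 April – 1 November; March 16, 2019 is outside that window, so Meskir Prefecture is on standard time at UTC+01:00.
12:30 Meskir Prefecture − 1h = 11:30 UTC.
At the standard offset (UTC+12:15), 11:30 UTC + 12h15m = 23:45 Irir Standard Time standard time.
The standard-time date in Irir Standard Time, March 16, 2019, does not fall between 27 October 2018 and 17 February 2019, so daylight saving is not in effect and Irir Standard Time is at UTC+12:15.
11:30 UTC + 12h15m = 23:45 Irir Standard Time.

23:45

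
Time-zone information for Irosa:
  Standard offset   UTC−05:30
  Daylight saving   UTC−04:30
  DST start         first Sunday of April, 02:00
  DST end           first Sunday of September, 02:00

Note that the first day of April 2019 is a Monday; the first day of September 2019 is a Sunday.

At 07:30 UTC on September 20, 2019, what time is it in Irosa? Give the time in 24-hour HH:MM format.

1 April 2019 is a Monday, so the first Sunday is April 7.
1 September 2019 is a Sunday, so the first Sunday is September 1.
At the standard offset (UTC−05:30), 07:30 UTC − 5h30m = 02:00 Irosa standard time.
The standard-time date in Irosa, September 20, 2019, is outside the daylight-saving period (7 April – 1 September), so Irosa is on standard time, UTC−05:30.
07:30 UTC − 5h30m = 02:00 local.

02:00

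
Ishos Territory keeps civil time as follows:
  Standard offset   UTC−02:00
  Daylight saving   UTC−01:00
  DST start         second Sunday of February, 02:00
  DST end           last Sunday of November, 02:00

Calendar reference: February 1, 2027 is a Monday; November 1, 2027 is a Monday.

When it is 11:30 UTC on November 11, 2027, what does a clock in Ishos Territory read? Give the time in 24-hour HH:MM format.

1 February 2027 is a Monday, so the first Sunday is February 7 and the second is February 14.
1 November 2027 is a Monday, so Sundays fall on 7, 14, 21, 28; the last is November 28.
At the standard offset (UTC−02:00), 11:30 UTC − 2h = 09:30 Ishos Territory standard time.
The standard-time date in Ishos Territory, November 11, 2027, lies within the daylight-saving period (14 February – 28 November), so Ishos Territory is on daylight time, UTC−01:00.
11:30 UTC − 1h = 10:30 local.

10:30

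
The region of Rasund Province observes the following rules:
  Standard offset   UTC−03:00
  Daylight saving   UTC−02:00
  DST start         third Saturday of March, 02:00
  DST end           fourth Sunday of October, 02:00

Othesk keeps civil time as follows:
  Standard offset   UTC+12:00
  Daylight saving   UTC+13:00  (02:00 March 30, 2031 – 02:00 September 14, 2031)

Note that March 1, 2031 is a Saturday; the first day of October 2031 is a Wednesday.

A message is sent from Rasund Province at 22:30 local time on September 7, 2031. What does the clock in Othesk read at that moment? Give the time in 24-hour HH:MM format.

13:30

1 March 2031 is a Saturday, so the first Saturday is March 1 and the third is March 15.
1 October 2031 is a Wednesday, so the first Sunday is October 5 and the fourth is October 26.
September 7, 2031 falls between 15 March and 26 October, so daylight saving is in effect and Rasund Province is at UTC−02:00.
22:30 Rasund Province + 2h = 00:30 UTC (rolling into the next day, 8 September 2031).
At the standard offset (UTC+12:00), 00:30 UTC + 12h = 12:30 Othesk standard time.
The standard-time date in Othesk, September 8, 2031, lies within the daylight-saving period (30 March – 14 September), so Othesk is on daylight time, UTC+13:00.
00:30 UTC + 13h = 13:30 Othesk.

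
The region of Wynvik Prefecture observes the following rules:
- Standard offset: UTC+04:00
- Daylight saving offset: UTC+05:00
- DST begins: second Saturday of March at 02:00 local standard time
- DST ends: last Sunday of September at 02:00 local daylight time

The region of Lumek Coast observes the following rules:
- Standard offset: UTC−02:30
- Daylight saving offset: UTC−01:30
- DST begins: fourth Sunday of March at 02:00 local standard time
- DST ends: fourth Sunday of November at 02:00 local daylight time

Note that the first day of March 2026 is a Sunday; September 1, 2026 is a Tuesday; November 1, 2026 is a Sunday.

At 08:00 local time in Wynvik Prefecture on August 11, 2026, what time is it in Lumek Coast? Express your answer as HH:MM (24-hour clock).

01:30

1 March 2026 is a Sunday, so the first Saturday is March 7 and the second is March 14.
1 September 2026 is a Tuesday, so Sundays fall on 6, 13, 20, 27; the last is September 27.
Daylight saving runs 14 March – 27 September; August 11, 2026 is inside that window, so Wynvik Prefecture is at UTC+05:00.
08:00 Wynvik Prefecture − 5h = 03:00 UTC.
1 March 2026 is a Sunday, so the first Sunday is March 1 and the fourth is March 22.
1 November 2026 is a Sunday, so the first Sunday is November 1 and the fourth is November 22.
At the standard offset (UTC−02:30), 03:00 UTC − 2h30m = 00:30 Lumek Coast standard time.
The standard-time date in Lumek Coast, August 11, 2026, falls between 22 March and 22 November, so daylight saving is in effect and Lumek Coast is at UTC−01:30.
03:00 UTC − 1h30m = 01:30 Lumek Coast.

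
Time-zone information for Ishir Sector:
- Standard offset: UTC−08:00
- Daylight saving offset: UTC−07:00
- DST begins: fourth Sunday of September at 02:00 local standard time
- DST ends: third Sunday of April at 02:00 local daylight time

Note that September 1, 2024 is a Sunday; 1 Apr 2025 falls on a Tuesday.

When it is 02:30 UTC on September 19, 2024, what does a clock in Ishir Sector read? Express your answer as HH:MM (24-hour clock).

18:30

1 September 2024 is a Sunday, so the first Sunday is September 1 and the fourth is September 22.
1 April 2025 is a Tuesday, so the first Sunday is April 6 and the third is April 20.
At the standard offset (UTC−08:00), 02:30 UTC − 8h = 18:30 Ishir Sector standard time (rolling into the previous day, 18 September 2024).
The standard-time date in Ishir Sector, September 18, 2024, is outside the daylight-saving period (22 September 2024 – 20 April 2025), so Ishir Sector is on standard time, UTC−08:00.
02:30 UTC − 8h = 18:30 local (rolling into the previous day, 18 September 2024).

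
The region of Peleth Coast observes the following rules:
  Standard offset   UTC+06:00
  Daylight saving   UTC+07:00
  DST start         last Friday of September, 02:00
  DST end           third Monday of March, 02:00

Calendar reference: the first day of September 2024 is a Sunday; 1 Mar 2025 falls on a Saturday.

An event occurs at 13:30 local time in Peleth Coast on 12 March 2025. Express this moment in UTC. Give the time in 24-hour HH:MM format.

06:30

1 September 2024 is a Sunday, so Fridays fall on 6, 13, 20, 27; the last is September 27.
1 March 2025 is a Saturday, so the first Monday is March 3 and the third is March 17.
Daylight saving runs 27 September 2024 – 17 March 2025; 12 March 2025 is inside that window, so Peleth Coast is at UTC+07:00.
13:30 local − 7h = 06:30 UTC.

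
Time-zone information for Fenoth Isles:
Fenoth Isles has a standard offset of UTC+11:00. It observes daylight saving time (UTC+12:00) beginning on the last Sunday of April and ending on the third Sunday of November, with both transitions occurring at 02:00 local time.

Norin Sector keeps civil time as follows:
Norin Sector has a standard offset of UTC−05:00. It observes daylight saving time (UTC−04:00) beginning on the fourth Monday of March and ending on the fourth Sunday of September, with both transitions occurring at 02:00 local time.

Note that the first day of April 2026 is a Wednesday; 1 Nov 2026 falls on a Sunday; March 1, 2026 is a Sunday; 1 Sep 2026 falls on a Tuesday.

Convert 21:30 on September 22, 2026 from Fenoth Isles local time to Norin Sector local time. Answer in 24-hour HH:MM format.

1 April 2026 is a Wednesday, so Sundays fall on 5, 12, 19, 26; the last is April 26.
1 November 2026 is a Sunday, so the first Sunday is November 1 and the third is November 15.
Daylight saving runs 26 April – 15 November; September 22, 2026 is inside that window, so Fenoth Isles is at UTC+12:00.
21:30 Fenoth Isles − 12h = 09:30 UTC.
1 March 2026 is a Sunday, so the first Monday is March 2 and the fourth is March 23.
1 September 2026 is a Tuesday, so the first Sunday is September 6 and the fourth is September 27.
At the standard offset (UTC−05:00), 09:30 UTC − 5h = 04:30 Norin Sector standard time.
Daylight saving runs 23 March – 27 September; the standard-time date in Norin Sector, September 22, 2026, is inside that window, so Norin Sector is at UTC−04:00.
09:30 UTC − 4h = 05:30 Norin Sector.

05:30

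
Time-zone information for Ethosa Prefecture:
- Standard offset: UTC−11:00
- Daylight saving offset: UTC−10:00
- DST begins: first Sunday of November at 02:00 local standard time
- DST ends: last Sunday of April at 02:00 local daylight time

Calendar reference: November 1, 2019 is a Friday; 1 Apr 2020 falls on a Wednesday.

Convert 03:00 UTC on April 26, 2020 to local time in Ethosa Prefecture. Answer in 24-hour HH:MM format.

17:00

1 November 2019 is a Friday, so the first Sunday is November 3.
1 April 2020 is a Wednesday, so Sundays fall on 5, 12, 19, 26; the last is April 26.
At the standard offset (UTC−11:00), 03:00 UTC − 11h = 16:00 Ethosa Prefecture standard time (rolling into the previous day, 25 April 2020).
The standard-time date in Ethosa Prefecture, April 25, 2020, lies within the daylight-saving period (3 November 2019 – 26 April 2020), so Ethosa Prefecture is on daylight time, UTC−10:00.
03:00 UTC − 10h = 17:00 local (rolling into the previous day, 25 April 2020).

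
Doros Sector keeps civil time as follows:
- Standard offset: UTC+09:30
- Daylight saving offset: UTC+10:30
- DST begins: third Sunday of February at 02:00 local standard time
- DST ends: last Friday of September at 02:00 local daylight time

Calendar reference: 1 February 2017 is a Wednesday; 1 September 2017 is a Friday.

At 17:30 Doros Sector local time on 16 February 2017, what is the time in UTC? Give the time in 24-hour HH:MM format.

08:00

1 February 2017 is a Wednesday, so the first Sunday is February 5 and the third is February 19.
1 September 2017 is a Friday, so Fridays fall on 1, 8, 15, 22, 29; the last is September 29.
16 February 2017 is outside the daylight-saving period (19 February – 29 September), so Doros Sector is on standard time, UTC+09:30.
17:30 local − 9h30m = 08:00 UTC.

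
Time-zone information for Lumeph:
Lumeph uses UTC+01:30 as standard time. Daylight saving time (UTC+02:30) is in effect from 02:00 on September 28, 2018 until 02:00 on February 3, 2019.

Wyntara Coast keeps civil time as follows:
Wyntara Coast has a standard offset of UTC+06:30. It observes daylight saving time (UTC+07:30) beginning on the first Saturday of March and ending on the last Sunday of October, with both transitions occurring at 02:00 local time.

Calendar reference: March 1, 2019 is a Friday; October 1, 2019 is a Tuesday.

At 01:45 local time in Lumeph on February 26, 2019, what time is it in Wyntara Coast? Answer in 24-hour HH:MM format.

06:45

February 26, 2019 does not fall between 28 September 2018 and 3 February 2019, so daylight saving is not in effect and Lumeph is at UTC+01:30.
01:45 Lumeph − 1h30m = 00:15 UTC.
1 March 2019 is a Friday, so the first Saturday is March 2.
1 October 2019 is a Tuesday, so Sundays fall on 6, 13, 20, 27; the last is October 27.
At the standard offset (UTC+06:30), 00:15 UTC + 6h30m = 06:45 Wyntara Coast standard time.
The standard-time date in Wyntara Coast, February 26, 2019, is outside the daylight-saving period (2 March – 27 October), so Wyntara Coast is on standard time, UTC+06:30.
00:15 UTC + 6h30m = 06:45 Wyntara Coast.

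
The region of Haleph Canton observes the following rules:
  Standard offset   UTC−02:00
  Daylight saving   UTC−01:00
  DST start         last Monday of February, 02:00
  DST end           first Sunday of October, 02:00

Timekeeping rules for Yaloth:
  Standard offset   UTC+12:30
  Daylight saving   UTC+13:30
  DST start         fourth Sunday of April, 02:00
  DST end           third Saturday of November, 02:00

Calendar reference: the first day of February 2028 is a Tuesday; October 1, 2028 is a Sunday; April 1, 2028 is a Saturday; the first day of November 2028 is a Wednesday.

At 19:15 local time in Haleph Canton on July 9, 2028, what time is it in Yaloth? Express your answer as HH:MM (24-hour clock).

09:45

1 February 2028 is a Tuesday, so Mondays fall on 7, 14, 21, 28; the last is February 28.
1 October 2028 is a Sunday, so the first Sunday is October 1.
July 9, 2028 lies within the daylight-saving period (28 February – 1 October), so Haleph Canton is on daylight time, UTC−01:00.
19:15 Haleph Canton + 1h = 20:15 UTC.
1 April 2028 is a Saturday, so the first Sunday is April 2 and the fourth is April 23.
1 November 2028 is a Wednesday, so the first Saturday is November 4 and the third is November 18.
At the standard offset (UTC+12:30), 20:15 UTC + 12h30m = 08:45 Yaloth standard time (rolling into the next day, 10 July 2028).
The standard-time date in Yaloth, July 10, 2028, falls between 23 April and 18 November, so daylight saving is in effect and Yaloth is at UTC+13:30.
20:15 UTC + 13h30m = 09:45 Yaloth (rolling into the next day, 10 July 2028).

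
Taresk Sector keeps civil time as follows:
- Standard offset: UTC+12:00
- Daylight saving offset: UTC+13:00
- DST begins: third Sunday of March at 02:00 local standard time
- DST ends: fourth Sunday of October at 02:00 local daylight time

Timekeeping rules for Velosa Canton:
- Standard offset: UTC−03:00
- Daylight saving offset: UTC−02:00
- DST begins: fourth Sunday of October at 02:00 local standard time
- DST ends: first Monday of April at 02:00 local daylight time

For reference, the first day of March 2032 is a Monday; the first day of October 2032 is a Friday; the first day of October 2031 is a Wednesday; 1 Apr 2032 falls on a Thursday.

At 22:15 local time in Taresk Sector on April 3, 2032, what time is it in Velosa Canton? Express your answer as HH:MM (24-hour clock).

07:15

1 March 2032 is a Monday, so the first Sunday is March 7 and the third is March 21.
1 October 2032 is a Friday, so the first Sunday is October 3 and the fourth is October 24.
April 3, 2032 falls between 21 March and 24 October, so daylight saving is in effect and Taresk Sector is at UTC+13:00.
22:15 Taresk Sector − 13h = 09:15 UTC.
1 October 2031 is a Wednesday, so the first Sunday is October 5 and the fourth is October 26.
1 April 2032 is a Thursday, so the first Monday is April 5.
At the standard offset (UTC−03:00), 09:15 UTC − 3h = 06:15 Velosa Canton standard time.
The standard-time date in Velosa Canton, April 3, 2032, lies within the daylight-saving period (26 October 2031 – 5 April 2032), so Velosa Canton is on daylight time, UTC−02:00.
09:15 UTC − 2h = 07:15 Velosa Canton.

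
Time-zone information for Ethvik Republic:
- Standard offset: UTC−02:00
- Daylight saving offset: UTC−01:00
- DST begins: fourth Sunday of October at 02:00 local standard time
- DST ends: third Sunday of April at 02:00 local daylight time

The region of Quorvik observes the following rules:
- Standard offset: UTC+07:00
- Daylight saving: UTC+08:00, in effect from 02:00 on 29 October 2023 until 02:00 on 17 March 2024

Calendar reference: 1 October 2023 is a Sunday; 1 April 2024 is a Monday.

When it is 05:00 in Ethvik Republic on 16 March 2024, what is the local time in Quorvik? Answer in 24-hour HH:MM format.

1 October 2023 is a Sunday, so the first Sunday is October 1 and the fourth is October 22.
1 April 2024 is a Monday, so the first Sunday is April 7 and the third is April 21.
16 March 2024 falls between 22 October 2023 and 21 April 2024, so daylight saving is in effect and Ethvik Republic is at UTC−01:00.
05:00 Ethvik Republic + 1h = 06:00 UTC.
At the standard offset (UTC+07:00), 06:00 UTC + 7h = 13:00 Quorvik standard time.
The standard-time date in Quorvik, 16 March 2024, lies within the daylight-saving period (29 October 2023 – 17 March 2024), so Quorvik is on daylight time, UTC+08:00.
06:00 UTC + 8h = 14:00 Quorvik.

14:00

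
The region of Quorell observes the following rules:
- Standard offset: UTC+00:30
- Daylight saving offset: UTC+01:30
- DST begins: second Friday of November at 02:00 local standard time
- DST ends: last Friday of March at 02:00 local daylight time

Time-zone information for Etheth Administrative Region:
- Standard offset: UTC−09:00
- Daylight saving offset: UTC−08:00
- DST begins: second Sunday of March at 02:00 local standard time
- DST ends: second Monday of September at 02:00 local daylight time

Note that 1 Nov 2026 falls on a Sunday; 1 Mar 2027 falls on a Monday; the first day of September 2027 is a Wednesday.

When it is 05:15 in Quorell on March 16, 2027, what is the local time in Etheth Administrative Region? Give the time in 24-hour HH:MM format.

1 November 2026 is a Sunday, so the first Friday is November 6 and the second is November 13.
1 March 2027 is a Monday, so Fridays fall on 5, 12, 19, 26; the last is March 26.
March 16, 2027 falls between 13 November 2026 and 26 March 2027, so daylight saving is in effect and Quorell is at UTC+01:30.
05:15 Quorell − 1h30m = 03:45 UTC.
1 March 2027 is a Monday, so the first Sunday is March 7 and the second is March 14.
1 September 2027 is a Wednesday, so the first Monday is September 6 and the second is September 13.
At the standard offset (UTC−09:00), 03:45 UTC − 9h = 18:45 Etheth Administrative Region standard time (rolling into the previous day, 15 March 2027).
Daylight saving runs 14 March – 13 September; the standard-time date in Etheth Administrative Region, March 15, 2027, is inside that window, so Etheth Administrative Region is at UTC−08:00.
03:45 UTC − 8h = 19:45 Etheth Administrative Region (rolling into the previous day, 15 March 2027).

19:45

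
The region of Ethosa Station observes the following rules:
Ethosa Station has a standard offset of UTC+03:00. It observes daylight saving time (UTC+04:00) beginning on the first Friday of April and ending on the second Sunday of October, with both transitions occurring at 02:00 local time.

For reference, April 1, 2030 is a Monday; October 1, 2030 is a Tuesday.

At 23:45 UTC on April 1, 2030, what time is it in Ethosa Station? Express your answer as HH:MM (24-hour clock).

02:45

1 April 2030 is a Monday, so the first Friday is April 5.
1 October 2030 is a Tuesday, so the first Sunday is October 6 and the second is October 13.
At the standard offset (UTC+03:00), 23:45 UTC + 3h = 02:45 Ethosa Station standard time (rolling into the next day, 2 April 2030).
Daylight saving runs 5 April – 13 October; the standard-time date in Ethosa Station, April 2, 2030, is outside that window, so Ethosa Station is on standard time at UTC+03:00.
23:45 UTC + 3h = 02:45 local (rolling into the next day, 2 April 2030).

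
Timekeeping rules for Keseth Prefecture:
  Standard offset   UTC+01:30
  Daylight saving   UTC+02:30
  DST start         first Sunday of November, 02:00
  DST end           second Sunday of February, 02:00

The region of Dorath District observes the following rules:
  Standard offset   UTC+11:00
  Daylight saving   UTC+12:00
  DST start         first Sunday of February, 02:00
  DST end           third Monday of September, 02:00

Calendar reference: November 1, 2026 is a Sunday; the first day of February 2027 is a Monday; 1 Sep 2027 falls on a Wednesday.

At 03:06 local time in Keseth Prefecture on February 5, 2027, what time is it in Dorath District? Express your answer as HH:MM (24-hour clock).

1 November 2026 is a Sunday, so the first Sunday is November 1.
1 February 2027 is a Monday, so the first Sunday is February 7 and the second is February 14.
Daylight saving runs 1 November 2026 – 14 February 2027; February 5, 2027 is inside that window, so Keseth Prefecture is at UTC+02:30.
03:06 Keseth Prefecture − 2h30m = 00:36 UTC.
1 February 2027 is a Monday, so the first Sunday is February 7.
1 September 2027 is a Wednesday, so the first Monday is September 6 and the third is September 20.
At the standard offset (UTC+11:00), 00:36 UTC + 11h = 11:36 Dorath District standard time.
Daylight saving runs 7 February – 20 September; the standard-time date in Dorath District, February 5, 2027, is outside that window, so Dorath District is on standard time at UTC+11:00.
00:36 UTC + 11h = 11:36 Dorath District.

11:36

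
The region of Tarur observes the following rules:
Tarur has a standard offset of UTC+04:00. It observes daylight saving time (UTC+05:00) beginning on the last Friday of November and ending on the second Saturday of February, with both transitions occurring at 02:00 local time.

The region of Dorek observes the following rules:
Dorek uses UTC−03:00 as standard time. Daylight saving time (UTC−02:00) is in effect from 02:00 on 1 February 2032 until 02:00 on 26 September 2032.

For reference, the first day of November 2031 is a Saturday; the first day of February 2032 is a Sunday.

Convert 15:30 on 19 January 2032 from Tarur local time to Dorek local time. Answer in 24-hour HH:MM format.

07:30

1 November 2031 is a Saturday, so Fridays fall on 7, 14, 21, 28; the last is November 28.
1 February 2032 is a Sunday, so the first Saturday is February 7 and the second is February 14.
Daylight saving runs 28 November 2031 – 14 February 2032; 19 January 2032 is inside that window, so Tarur is at UTC+05:00.
15:30 Tarur − 5h = 10:30 UTC.
At the standard offset (UTC−03:00), 10:30 UTC − 3h = 07:30 Dorek standard time.
The standard-time date in Dorek, 19 January 2032, is outside the daylight-saving period (1 February – 26 September), so Dorek is on standard time, UTC−03:00.
10:30 UTC − 3h = 07:30 Dorek.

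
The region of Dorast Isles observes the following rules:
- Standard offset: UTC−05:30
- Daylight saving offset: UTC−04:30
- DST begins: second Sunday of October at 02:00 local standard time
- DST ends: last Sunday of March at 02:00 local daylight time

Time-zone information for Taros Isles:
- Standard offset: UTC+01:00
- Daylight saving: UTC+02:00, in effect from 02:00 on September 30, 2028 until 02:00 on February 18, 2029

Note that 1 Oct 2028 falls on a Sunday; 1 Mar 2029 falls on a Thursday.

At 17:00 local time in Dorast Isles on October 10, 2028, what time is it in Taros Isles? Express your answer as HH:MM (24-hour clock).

23:30

1 October 2028 is a Sunday, so the first Sunday is October 1 and the second is October 8.
1 March 2029 is a Thursday, so Sundays fall on 4, 11, 18, 25; the last is March 25.
October 10, 2028 lies within the daylight-saving period (8 October 2028 – 25 March 2029), so Dorast Isles is on daylight time, UTC−04:30.
17:00 Dorast Isles + 4h30m = 21:30 UTC.
At the standard offset (UTC+01:00), 21:30 UTC + 1h = 22:30 Taros Isles standard time.
The standard-time date in Taros Isles, October 10, 2028, falls between 30 September 2028 and 18 February 2029, so daylight saving is in effect and Taros Isles is at UTC+02:00.
21:30 UTC + 2h = 23:30 Taros Isles.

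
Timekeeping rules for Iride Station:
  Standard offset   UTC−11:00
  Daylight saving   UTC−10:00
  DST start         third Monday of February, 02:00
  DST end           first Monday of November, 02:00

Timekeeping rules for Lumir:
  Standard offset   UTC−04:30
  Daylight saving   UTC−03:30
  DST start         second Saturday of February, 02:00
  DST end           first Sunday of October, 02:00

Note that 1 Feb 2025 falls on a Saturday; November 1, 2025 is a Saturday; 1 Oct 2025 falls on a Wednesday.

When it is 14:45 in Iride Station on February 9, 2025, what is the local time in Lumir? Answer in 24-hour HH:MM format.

1 February 2025 is a Saturday, so the first Monday is February 3 and the third is February 17.
1 November 2025 is a Saturday, so the first Monday is November 3.
February 9, 2025 is outside the daylight-saving period (17 February – 3 November), so Iride Station is on standard time, UTC−11:00.
14:45 Iride Station + 11h = 01:45 UTC (rolling into the next day, 10 February 2025).
1 February 2025 is a Saturday, so the first Saturday is February 1 and the second is February 8.
1 October 2025 is a Wednesday, so the first Sunday is October 5.
At the standard offset (UTC−04:30), 01:45 UTC − 4h30m = 21:15 Lumir standard time (rolling into the previous day, 9 February 2025).
The standard-time date in Lumir, February 9, 2025, lies within the daylight-saving period (8 February – 5 October), so Lumir is on daylight time, UTC−03:30.
01:45 UTC − 3h30m = 22:15 Lumir (rolling into the previous day, 9 February 2025).

22:15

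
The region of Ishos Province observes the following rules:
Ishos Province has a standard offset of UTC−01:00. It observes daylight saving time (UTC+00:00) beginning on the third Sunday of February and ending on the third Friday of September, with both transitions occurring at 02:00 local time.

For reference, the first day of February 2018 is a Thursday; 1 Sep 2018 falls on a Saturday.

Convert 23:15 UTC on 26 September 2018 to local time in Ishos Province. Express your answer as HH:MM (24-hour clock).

22:15

1 February 2018 is a Thursday, so the first Sunday is February 4 and the third is February 18.
1 September 2018 is a Saturday, so the first Friday is September 7 and the third is September 21.
At the standard offset (UTC−01:00), 23:15 UTC − 1h = 22:15 Ishos Province standard time.
Daylight saving runs 18 February – 21 September; the standard-time date in Ishos Province, 26 September 2018, is outside that window, so Ishos Province is on standard time at UTC−01:00.
23:15 UTC − 1h = 22:15 local.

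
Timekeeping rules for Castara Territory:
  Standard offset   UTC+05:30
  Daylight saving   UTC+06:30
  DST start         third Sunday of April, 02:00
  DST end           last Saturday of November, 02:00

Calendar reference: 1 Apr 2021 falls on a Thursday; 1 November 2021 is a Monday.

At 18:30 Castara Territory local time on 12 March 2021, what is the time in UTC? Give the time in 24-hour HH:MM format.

1 April 2021 is a Thursday, so the first Sunday is April 4 and the third is April 18.
1 November 2021 is a Monday, so Saturdays fall on 6, 13, 20, 27; the last is November 27.
Daylight saving runs 18 April – 27 November; 12 March 2021 is outside that window, so Castara Territory is on standard time at UTC+05:30.
18:30 local − 5h30m = 13:00 UTC.

13:00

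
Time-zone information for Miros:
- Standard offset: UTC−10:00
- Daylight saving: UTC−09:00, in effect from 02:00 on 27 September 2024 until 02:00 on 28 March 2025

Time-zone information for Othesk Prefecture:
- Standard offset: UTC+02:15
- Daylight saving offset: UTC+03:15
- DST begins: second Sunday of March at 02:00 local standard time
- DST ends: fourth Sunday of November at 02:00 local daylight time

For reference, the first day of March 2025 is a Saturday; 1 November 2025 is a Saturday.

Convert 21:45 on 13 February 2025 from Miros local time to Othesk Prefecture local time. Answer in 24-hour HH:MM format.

09:00

13 February 2025 lies within the daylight-saving period (27 September 2024 – 28 March 2025), so Miros is on daylight time, UTC−09:00.
21:45 Miros + 9h = 06:45 UTC (rolling into the next day, 14 February 2025).
1 March 2025 is a Saturday, so the first Sunday is March 2 and the second is March 9.
1 November 2025 is a Saturday, so the first Sunday is November 2 and the fourth is November 23.
At the standard offset (UTC+02:15), 06:45 UTC + 2h15m = 09:00 Othesk Prefecture standard time.
The standard-time date in Othesk Prefecture, 14 February 2025, does not fall between 9 March and 23 November, so daylight saving is not in effect and Othesk Prefecture is at UTC+02:15.
06:45 UTC + 2h15m = 09:00 Othesk Prefecture.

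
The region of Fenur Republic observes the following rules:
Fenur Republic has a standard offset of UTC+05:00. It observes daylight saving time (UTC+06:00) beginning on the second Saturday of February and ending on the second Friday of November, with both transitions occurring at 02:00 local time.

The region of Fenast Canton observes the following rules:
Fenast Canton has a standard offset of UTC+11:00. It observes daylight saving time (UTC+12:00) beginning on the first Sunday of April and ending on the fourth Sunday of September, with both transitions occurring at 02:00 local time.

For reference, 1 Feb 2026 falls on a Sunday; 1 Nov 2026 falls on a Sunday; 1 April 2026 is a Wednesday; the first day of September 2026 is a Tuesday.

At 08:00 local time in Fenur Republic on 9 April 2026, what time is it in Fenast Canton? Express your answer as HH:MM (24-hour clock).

14:00

1 February 2026 is a Sunday, so the first Saturday is February 7 and the second is February 14.
1 November 2026 is a Sunday, so the first Friday is November 6 and the second is November 13.
9 April 2026 falls between 14 February and 13 November, so daylight saving is in effect and Fenur Republic is at UTC+06:00.
08:00 Fenur Republic − 6h = 02:00 UTC.
1 April 2026 is a Wednesday, so the first Sunday is April 5.
1 September 2026 is a Tuesday, so the first Sunday is September 6 and the fourth is September 27.
At the standard offset (UTC+11:00), 02:00 UTC + 11h = 13:00 Fenast Canton standard time.
Daylight saving runs 5 April – 27 September; the standard-time date in Fenast Canton, 9 April 2026, is inside that window, so Fenast Canton is at UTC+12:00.
02:00 UTC + 12h = 14:00 Fenast Canton.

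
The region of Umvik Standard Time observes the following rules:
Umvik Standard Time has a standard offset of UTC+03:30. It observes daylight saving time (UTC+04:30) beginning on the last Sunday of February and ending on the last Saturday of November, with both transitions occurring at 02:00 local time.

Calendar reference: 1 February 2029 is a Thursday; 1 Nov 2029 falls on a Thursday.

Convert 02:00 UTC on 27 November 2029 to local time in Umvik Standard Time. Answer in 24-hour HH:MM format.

05:30

1 February 2029 is a Thursday, so Sundays fall on 4, 11, 18, 25; the last is February 25.
1 November 2029 is a Thursday, so Saturdays fall on 3, 10, 17, 24; the last is November 24.
At the standard offset (UTC+03:30), 02:00 UTC + 3h30m = 05:30 Umvik Standard Time standard time.
The standard-time date in Umvik Standard Time, 27 November 2029, is outside the daylight-saving period (25 February – 24 November), so Umvik Standard Time is on standard time, UTC+03:30.
02:00 UTC + 3h30m = 05:30 local.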